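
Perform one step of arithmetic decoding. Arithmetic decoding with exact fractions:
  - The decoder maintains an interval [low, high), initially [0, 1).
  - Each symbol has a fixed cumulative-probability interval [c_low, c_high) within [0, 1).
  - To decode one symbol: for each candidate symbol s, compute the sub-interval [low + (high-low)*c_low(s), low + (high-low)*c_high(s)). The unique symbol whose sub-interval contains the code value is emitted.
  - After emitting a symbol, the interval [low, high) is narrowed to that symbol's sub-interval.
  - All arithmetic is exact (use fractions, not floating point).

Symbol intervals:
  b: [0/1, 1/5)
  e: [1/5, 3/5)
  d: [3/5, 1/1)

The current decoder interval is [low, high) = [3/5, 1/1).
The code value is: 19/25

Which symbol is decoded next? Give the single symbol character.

Answer: e

Derivation:
Interval width = high − low = 1/1 − 3/5 = 2/5
Scaled code = (code − low) / width = (19/25 − 3/5) / 2/5 = 2/5
  b: [0/1, 1/5) 
  e: [1/5, 3/5) ← scaled code falls here ✓
  d: [3/5, 1/1) 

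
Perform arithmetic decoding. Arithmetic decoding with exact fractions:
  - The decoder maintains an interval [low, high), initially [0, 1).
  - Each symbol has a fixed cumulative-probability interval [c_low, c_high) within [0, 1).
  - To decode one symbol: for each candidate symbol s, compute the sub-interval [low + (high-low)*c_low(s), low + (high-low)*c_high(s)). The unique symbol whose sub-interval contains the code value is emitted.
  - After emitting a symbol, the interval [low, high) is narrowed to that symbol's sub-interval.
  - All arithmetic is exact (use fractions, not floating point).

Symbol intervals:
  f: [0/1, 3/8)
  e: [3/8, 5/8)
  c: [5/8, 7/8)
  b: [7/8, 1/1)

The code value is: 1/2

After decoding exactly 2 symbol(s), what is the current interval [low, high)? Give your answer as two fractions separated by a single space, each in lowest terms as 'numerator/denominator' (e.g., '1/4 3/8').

Answer: 15/32 17/32

Derivation:
Step 1: interval [0/1, 1/1), width = 1/1 - 0/1 = 1/1
  'f': [0/1 + 1/1*0/1, 0/1 + 1/1*3/8) = [0/1, 3/8)
  'e': [0/1 + 1/1*3/8, 0/1 + 1/1*5/8) = [3/8, 5/8) <- contains code 1/2
  'c': [0/1 + 1/1*5/8, 0/1 + 1/1*7/8) = [5/8, 7/8)
  'b': [0/1 + 1/1*7/8, 0/1 + 1/1*1/1) = [7/8, 1/1)
  emit 'e', narrow to [3/8, 5/8)
Step 2: interval [3/8, 5/8), width = 5/8 - 3/8 = 1/4
  'f': [3/8 + 1/4*0/1, 3/8 + 1/4*3/8) = [3/8, 15/32)
  'e': [3/8 + 1/4*3/8, 3/8 + 1/4*5/8) = [15/32, 17/32) <- contains code 1/2
  'c': [3/8 + 1/4*5/8, 3/8 + 1/4*7/8) = [17/32, 19/32)
  'b': [3/8 + 1/4*7/8, 3/8 + 1/4*1/1) = [19/32, 5/8)
  emit 'e', narrow to [15/32, 17/32)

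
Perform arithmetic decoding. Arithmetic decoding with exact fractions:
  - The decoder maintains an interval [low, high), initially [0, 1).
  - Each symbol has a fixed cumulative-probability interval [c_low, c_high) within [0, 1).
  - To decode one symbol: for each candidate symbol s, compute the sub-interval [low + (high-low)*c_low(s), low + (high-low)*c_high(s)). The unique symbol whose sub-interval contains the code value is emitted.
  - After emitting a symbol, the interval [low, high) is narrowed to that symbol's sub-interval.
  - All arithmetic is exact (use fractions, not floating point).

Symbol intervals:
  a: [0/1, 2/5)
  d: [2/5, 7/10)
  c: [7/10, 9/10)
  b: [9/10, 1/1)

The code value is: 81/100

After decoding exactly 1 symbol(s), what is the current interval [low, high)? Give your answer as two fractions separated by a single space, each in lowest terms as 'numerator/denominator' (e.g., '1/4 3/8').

Step 1: interval [0/1, 1/1), width = 1/1 - 0/1 = 1/1
  'a': [0/1 + 1/1*0/1, 0/1 + 1/1*2/5) = [0/1, 2/5)
  'd': [0/1 + 1/1*2/5, 0/1 + 1/1*7/10) = [2/5, 7/10)
  'c': [0/1 + 1/1*7/10, 0/1 + 1/1*9/10) = [7/10, 9/10) <- contains code 81/100
  'b': [0/1 + 1/1*9/10, 0/1 + 1/1*1/1) = [9/10, 1/1)
  emit 'c', narrow to [7/10, 9/10)

Answer: 7/10 9/10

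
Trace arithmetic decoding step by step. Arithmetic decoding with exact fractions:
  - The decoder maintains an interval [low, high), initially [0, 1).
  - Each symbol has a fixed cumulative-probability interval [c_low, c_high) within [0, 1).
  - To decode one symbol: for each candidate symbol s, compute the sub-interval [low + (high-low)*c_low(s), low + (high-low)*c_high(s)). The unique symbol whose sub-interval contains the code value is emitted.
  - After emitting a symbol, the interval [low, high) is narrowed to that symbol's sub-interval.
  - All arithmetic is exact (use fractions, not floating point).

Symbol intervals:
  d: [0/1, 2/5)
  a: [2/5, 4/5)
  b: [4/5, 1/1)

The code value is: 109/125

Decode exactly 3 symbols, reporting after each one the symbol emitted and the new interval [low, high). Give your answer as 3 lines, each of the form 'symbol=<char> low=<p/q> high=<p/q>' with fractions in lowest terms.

Answer: symbol=b low=4/5 high=1/1
symbol=d low=4/5 high=22/25
symbol=b low=108/125 high=22/25

Derivation:
Step 1: interval [0/1, 1/1), width = 1/1 - 0/1 = 1/1
  'd': [0/1 + 1/1*0/1, 0/1 + 1/1*2/5) = [0/1, 2/5)
  'a': [0/1 + 1/1*2/5, 0/1 + 1/1*4/5) = [2/5, 4/5)
  'b': [0/1 + 1/1*4/5, 0/1 + 1/1*1/1) = [4/5, 1/1) <- contains code 109/125
  emit 'b', narrow to [4/5, 1/1)
Step 2: interval [4/5, 1/1), width = 1/1 - 4/5 = 1/5
  'd': [4/5 + 1/5*0/1, 4/5 + 1/5*2/5) = [4/5, 22/25) <- contains code 109/125
  'a': [4/5 + 1/5*2/5, 4/5 + 1/5*4/5) = [22/25, 24/25)
  'b': [4/5 + 1/5*4/5, 4/5 + 1/5*1/1) = [24/25, 1/1)
  emit 'd', narrow to [4/5, 22/25)
Step 3: interval [4/5, 22/25), width = 22/25 - 4/5 = 2/25
  'd': [4/5 + 2/25*0/1, 4/5 + 2/25*2/5) = [4/5, 104/125)
  'a': [4/5 + 2/25*2/5, 4/5 + 2/25*4/5) = [104/125, 108/125)
  'b': [4/5 + 2/25*4/5, 4/5 + 2/25*1/1) = [108/125, 22/25) <- contains code 109/125
  emit 'b', narrow to [108/125, 22/25)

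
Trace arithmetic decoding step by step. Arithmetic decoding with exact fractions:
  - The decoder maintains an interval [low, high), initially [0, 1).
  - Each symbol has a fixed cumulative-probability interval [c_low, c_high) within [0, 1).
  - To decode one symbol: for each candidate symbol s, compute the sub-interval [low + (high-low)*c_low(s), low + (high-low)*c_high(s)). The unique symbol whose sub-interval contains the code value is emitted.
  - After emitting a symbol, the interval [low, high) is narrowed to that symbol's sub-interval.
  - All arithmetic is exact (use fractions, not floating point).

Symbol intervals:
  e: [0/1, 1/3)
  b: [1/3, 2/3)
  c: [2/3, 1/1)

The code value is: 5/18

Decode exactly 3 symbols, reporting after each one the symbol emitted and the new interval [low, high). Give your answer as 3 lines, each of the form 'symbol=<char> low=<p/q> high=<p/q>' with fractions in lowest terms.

Answer: symbol=e low=0/1 high=1/3
symbol=c low=2/9 high=1/3
symbol=b low=7/27 high=8/27

Derivation:
Step 1: interval [0/1, 1/1), width = 1/1 - 0/1 = 1/1
  'e': [0/1 + 1/1*0/1, 0/1 + 1/1*1/3) = [0/1, 1/3) <- contains code 5/18
  'b': [0/1 + 1/1*1/3, 0/1 + 1/1*2/3) = [1/3, 2/3)
  'c': [0/1 + 1/1*2/3, 0/1 + 1/1*1/1) = [2/3, 1/1)
  emit 'e', narrow to [0/1, 1/3)
Step 2: interval [0/1, 1/3), width = 1/3 - 0/1 = 1/3
  'e': [0/1 + 1/3*0/1, 0/1 + 1/3*1/3) = [0/1, 1/9)
  'b': [0/1 + 1/3*1/3, 0/1 + 1/3*2/3) = [1/9, 2/9)
  'c': [0/1 + 1/3*2/3, 0/1 + 1/3*1/1) = [2/9, 1/3) <- contains code 5/18
  emit 'c', narrow to [2/9, 1/3)
Step 3: interval [2/9, 1/3), width = 1/3 - 2/9 = 1/9
  'e': [2/9 + 1/9*0/1, 2/9 + 1/9*1/3) = [2/9, 7/27)
  'b': [2/9 + 1/9*1/3, 2/9 + 1/9*2/3) = [7/27, 8/27) <- contains code 5/18
  'c': [2/9 + 1/9*2/3, 2/9 + 1/9*1/1) = [8/27, 1/3)
  emit 'b', narrow to [7/27, 8/27)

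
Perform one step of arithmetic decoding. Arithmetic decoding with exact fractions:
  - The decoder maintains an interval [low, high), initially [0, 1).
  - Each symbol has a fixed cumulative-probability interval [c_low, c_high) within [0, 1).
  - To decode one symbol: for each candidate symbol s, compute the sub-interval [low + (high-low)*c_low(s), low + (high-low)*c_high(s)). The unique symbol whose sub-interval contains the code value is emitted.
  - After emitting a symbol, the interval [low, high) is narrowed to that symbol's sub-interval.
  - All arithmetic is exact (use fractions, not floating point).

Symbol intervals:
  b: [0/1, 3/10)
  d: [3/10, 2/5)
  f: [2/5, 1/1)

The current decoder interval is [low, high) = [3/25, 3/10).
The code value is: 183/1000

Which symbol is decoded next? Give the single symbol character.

Interval width = high − low = 3/10 − 3/25 = 9/50
Scaled code = (code − low) / width = (183/1000 − 3/25) / 9/50 = 7/20
  b: [0/1, 3/10) 
  d: [3/10, 2/5) ← scaled code falls here ✓
  f: [2/5, 1/1) 

Answer: d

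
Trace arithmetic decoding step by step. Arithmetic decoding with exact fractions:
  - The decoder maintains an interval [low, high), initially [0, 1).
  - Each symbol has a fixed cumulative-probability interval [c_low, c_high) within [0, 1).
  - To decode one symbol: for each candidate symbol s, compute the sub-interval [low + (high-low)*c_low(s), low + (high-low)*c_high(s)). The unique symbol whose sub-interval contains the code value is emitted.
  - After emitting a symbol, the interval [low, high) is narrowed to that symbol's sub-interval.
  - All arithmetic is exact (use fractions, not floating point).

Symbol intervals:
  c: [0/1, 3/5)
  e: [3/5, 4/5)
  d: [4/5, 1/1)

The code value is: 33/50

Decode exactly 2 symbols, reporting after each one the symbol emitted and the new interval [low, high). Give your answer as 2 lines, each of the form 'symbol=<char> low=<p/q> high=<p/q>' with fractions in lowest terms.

Step 1: interval [0/1, 1/1), width = 1/1 - 0/1 = 1/1
  'c': [0/1 + 1/1*0/1, 0/1 + 1/1*3/5) = [0/1, 3/5)
  'e': [0/1 + 1/1*3/5, 0/1 + 1/1*4/5) = [3/5, 4/5) <- contains code 33/50
  'd': [0/1 + 1/1*4/5, 0/1 + 1/1*1/1) = [4/5, 1/1)
  emit 'e', narrow to [3/5, 4/5)
Step 2: interval [3/5, 4/5), width = 4/5 - 3/5 = 1/5
  'c': [3/5 + 1/5*0/1, 3/5 + 1/5*3/5) = [3/5, 18/25) <- contains code 33/50
  'e': [3/5 + 1/5*3/5, 3/5 + 1/5*4/5) = [18/25, 19/25)
  'd': [3/5 + 1/5*4/5, 3/5 + 1/5*1/1) = [19/25, 4/5)
  emit 'c', narrow to [3/5, 18/25)

Answer: symbol=e low=3/5 high=4/5
symbol=c low=3/5 high=18/25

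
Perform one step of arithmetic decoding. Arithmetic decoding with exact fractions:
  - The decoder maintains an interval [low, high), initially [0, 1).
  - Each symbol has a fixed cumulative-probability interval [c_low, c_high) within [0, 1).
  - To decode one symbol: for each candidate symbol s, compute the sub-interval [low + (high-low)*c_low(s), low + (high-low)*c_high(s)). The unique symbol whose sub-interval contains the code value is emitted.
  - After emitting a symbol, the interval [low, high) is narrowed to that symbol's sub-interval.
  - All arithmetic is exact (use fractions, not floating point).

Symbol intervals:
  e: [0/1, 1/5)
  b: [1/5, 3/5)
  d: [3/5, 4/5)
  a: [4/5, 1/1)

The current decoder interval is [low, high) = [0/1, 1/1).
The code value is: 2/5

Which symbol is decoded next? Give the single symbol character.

Answer: b

Derivation:
Interval width = high − low = 1/1 − 0/1 = 1/1
Scaled code = (code − low) / width = (2/5 − 0/1) / 1/1 = 2/5
  e: [0/1, 1/5) 
  b: [1/5, 3/5) ← scaled code falls here ✓
  d: [3/5, 4/5) 
  a: [4/5, 1/1) 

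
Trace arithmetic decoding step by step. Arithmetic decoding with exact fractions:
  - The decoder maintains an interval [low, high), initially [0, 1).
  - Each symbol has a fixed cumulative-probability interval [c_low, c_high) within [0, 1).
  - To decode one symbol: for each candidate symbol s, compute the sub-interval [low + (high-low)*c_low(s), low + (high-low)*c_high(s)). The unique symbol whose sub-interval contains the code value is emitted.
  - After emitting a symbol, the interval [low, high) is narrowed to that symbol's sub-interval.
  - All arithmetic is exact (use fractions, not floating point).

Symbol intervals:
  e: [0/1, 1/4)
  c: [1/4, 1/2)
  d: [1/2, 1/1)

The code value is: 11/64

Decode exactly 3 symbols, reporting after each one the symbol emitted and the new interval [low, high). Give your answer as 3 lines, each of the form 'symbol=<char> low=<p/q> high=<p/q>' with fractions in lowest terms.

Step 1: interval [0/1, 1/1), width = 1/1 - 0/1 = 1/1
  'e': [0/1 + 1/1*0/1, 0/1 + 1/1*1/4) = [0/1, 1/4) <- contains code 11/64
  'c': [0/1 + 1/1*1/4, 0/1 + 1/1*1/2) = [1/4, 1/2)
  'd': [0/1 + 1/1*1/2, 0/1 + 1/1*1/1) = [1/2, 1/1)
  emit 'e', narrow to [0/1, 1/4)
Step 2: interval [0/1, 1/4), width = 1/4 - 0/1 = 1/4
  'e': [0/1 + 1/4*0/1, 0/1 + 1/4*1/4) = [0/1, 1/16)
  'c': [0/1 + 1/4*1/4, 0/1 + 1/4*1/2) = [1/16, 1/8)
  'd': [0/1 + 1/4*1/2, 0/1 + 1/4*1/1) = [1/8, 1/4) <- contains code 11/64
  emit 'd', narrow to [1/8, 1/4)
Step 3: interval [1/8, 1/4), width = 1/4 - 1/8 = 1/8
  'e': [1/8 + 1/8*0/1, 1/8 + 1/8*1/4) = [1/8, 5/32)
  'c': [1/8 + 1/8*1/4, 1/8 + 1/8*1/2) = [5/32, 3/16) <- contains code 11/64
  'd': [1/8 + 1/8*1/2, 1/8 + 1/8*1/1) = [3/16, 1/4)
  emit 'c', narrow to [5/32, 3/16)

Answer: symbol=e low=0/1 high=1/4
symbol=d low=1/8 high=1/4
symbol=c low=5/32 high=3/16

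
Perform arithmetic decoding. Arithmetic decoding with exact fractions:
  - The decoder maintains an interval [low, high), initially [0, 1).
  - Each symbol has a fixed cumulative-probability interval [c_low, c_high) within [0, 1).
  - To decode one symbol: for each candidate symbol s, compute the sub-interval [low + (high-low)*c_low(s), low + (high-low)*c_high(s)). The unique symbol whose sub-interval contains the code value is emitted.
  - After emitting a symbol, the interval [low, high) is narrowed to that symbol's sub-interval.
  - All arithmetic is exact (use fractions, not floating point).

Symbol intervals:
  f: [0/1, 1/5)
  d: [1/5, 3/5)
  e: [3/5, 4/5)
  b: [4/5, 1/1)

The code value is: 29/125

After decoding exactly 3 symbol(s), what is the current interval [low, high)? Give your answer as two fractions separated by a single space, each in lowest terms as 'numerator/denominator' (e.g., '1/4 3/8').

Answer: 27/125 31/125

Derivation:
Step 1: interval [0/1, 1/1), width = 1/1 - 0/1 = 1/1
  'f': [0/1 + 1/1*0/1, 0/1 + 1/1*1/5) = [0/1, 1/5)
  'd': [0/1 + 1/1*1/5, 0/1 + 1/1*3/5) = [1/5, 3/5) <- contains code 29/125
  'e': [0/1 + 1/1*3/5, 0/1 + 1/1*4/5) = [3/5, 4/5)
  'b': [0/1 + 1/1*4/5, 0/1 + 1/1*1/1) = [4/5, 1/1)
  emit 'd', narrow to [1/5, 3/5)
Step 2: interval [1/5, 3/5), width = 3/5 - 1/5 = 2/5
  'f': [1/5 + 2/5*0/1, 1/5 + 2/5*1/5) = [1/5, 7/25) <- contains code 29/125
  'd': [1/5 + 2/5*1/5, 1/5 + 2/5*3/5) = [7/25, 11/25)
  'e': [1/5 + 2/5*3/5, 1/5 + 2/5*4/5) = [11/25, 13/25)
  'b': [1/5 + 2/5*4/5, 1/5 + 2/5*1/1) = [13/25, 3/5)
  emit 'f', narrow to [1/5, 7/25)
Step 3: interval [1/5, 7/25), width = 7/25 - 1/5 = 2/25
  'f': [1/5 + 2/25*0/1, 1/5 + 2/25*1/5) = [1/5, 27/125)
  'd': [1/5 + 2/25*1/5, 1/5 + 2/25*3/5) = [27/125, 31/125) <- contains code 29/125
  'e': [1/5 + 2/25*3/5, 1/5 + 2/25*4/5) = [31/125, 33/125)
  'b': [1/5 + 2/25*4/5, 1/5 + 2/25*1/1) = [33/125, 7/25)
  emit 'd', narrow to [27/125, 31/125)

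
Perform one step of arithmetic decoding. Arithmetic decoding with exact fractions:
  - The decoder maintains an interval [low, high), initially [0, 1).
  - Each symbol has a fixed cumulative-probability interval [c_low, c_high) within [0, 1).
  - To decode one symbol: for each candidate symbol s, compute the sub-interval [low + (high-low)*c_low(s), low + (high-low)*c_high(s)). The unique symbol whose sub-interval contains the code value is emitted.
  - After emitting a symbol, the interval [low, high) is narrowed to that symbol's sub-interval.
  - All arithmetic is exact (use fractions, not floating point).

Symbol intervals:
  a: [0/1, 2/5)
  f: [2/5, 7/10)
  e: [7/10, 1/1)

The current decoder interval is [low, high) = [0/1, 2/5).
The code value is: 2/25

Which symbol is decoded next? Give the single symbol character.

Answer: a

Derivation:
Interval width = high − low = 2/5 − 0/1 = 2/5
Scaled code = (code − low) / width = (2/25 − 0/1) / 2/5 = 1/5
  a: [0/1, 2/5) ← scaled code falls here ✓
  f: [2/5, 7/10) 
  e: [7/10, 1/1) 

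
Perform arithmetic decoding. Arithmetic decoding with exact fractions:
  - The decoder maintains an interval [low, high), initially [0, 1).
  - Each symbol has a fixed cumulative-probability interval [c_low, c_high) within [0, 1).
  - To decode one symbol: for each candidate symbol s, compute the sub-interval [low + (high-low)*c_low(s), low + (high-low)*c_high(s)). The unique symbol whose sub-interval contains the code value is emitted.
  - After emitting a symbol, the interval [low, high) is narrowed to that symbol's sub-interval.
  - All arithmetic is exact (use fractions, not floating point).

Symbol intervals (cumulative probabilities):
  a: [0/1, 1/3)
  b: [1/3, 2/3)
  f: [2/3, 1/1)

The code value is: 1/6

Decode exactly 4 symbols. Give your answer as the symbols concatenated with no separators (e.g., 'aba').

Answer: abbb

Derivation:
Step 1: interval [0/1, 1/1), width = 1/1 - 0/1 = 1/1
  'a': [0/1 + 1/1*0/1, 0/1 + 1/1*1/3) = [0/1, 1/3) <- contains code 1/6
  'b': [0/1 + 1/1*1/3, 0/1 + 1/1*2/3) = [1/3, 2/3)
  'f': [0/1 + 1/1*2/3, 0/1 + 1/1*1/1) = [2/3, 1/1)
  emit 'a', narrow to [0/1, 1/3)
Step 2: interval [0/1, 1/3), width = 1/3 - 0/1 = 1/3
  'a': [0/1 + 1/3*0/1, 0/1 + 1/3*1/3) = [0/1, 1/9)
  'b': [0/1 + 1/3*1/3, 0/1 + 1/3*2/3) = [1/9, 2/9) <- contains code 1/6
  'f': [0/1 + 1/3*2/3, 0/1 + 1/3*1/1) = [2/9, 1/3)
  emit 'b', narrow to [1/9, 2/9)
Step 3: interval [1/9, 2/9), width = 2/9 - 1/9 = 1/9
  'a': [1/9 + 1/9*0/1, 1/9 + 1/9*1/3) = [1/9, 4/27)
  'b': [1/9 + 1/9*1/3, 1/9 + 1/9*2/3) = [4/27, 5/27) <- contains code 1/6
  'f': [1/9 + 1/9*2/3, 1/9 + 1/9*1/1) = [5/27, 2/9)
  emit 'b', narrow to [4/27, 5/27)
Step 4: interval [4/27, 5/27), width = 5/27 - 4/27 = 1/27
  'a': [4/27 + 1/27*0/1, 4/27 + 1/27*1/3) = [4/27, 13/81)
  'b': [4/27 + 1/27*1/3, 4/27 + 1/27*2/3) = [13/81, 14/81) <- contains code 1/6
  'f': [4/27 + 1/27*2/3, 4/27 + 1/27*1/1) = [14/81, 5/27)
  emit 'b', narrow to [13/81, 14/81)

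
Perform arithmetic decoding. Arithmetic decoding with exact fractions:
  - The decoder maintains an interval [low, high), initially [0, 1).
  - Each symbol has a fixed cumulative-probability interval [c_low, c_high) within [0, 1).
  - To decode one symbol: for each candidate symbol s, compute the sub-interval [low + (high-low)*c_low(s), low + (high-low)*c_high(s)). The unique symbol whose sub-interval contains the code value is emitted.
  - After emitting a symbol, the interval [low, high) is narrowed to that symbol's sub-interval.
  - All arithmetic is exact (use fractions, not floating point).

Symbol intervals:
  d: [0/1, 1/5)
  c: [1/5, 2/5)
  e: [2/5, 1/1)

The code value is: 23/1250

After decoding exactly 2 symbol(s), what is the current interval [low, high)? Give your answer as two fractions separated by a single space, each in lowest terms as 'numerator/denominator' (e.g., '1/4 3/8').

Answer: 0/1 1/25

Derivation:
Step 1: interval [0/1, 1/1), width = 1/1 - 0/1 = 1/1
  'd': [0/1 + 1/1*0/1, 0/1 + 1/1*1/5) = [0/1, 1/5) <- contains code 23/1250
  'c': [0/1 + 1/1*1/5, 0/1 + 1/1*2/5) = [1/5, 2/5)
  'e': [0/1 + 1/1*2/5, 0/1 + 1/1*1/1) = [2/5, 1/1)
  emit 'd', narrow to [0/1, 1/5)
Step 2: interval [0/1, 1/5), width = 1/5 - 0/1 = 1/5
  'd': [0/1 + 1/5*0/1, 0/1 + 1/5*1/5) = [0/1, 1/25) <- contains code 23/1250
  'c': [0/1 + 1/5*1/5, 0/1 + 1/5*2/5) = [1/25, 2/25)
  'e': [0/1 + 1/5*2/5, 0/1 + 1/5*1/1) = [2/25, 1/5)
  emit 'd', narrow to [0/1, 1/25)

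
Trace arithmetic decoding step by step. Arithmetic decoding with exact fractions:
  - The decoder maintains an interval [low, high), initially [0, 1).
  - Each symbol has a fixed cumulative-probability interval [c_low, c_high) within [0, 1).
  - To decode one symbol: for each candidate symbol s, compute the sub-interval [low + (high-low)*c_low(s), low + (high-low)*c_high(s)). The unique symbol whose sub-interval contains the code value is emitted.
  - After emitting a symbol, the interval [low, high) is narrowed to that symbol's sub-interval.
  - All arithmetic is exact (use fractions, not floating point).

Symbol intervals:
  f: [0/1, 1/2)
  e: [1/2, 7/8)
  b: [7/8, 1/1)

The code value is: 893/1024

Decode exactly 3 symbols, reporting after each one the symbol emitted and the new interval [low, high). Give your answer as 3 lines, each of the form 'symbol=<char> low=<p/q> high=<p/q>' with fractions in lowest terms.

Answer: symbol=e low=1/2 high=7/8
symbol=b low=53/64 high=7/8
symbol=b low=445/512 high=7/8

Derivation:
Step 1: interval [0/1, 1/1), width = 1/1 - 0/1 = 1/1
  'f': [0/1 + 1/1*0/1, 0/1 + 1/1*1/2) = [0/1, 1/2)
  'e': [0/1 + 1/1*1/2, 0/1 + 1/1*7/8) = [1/2, 7/8) <- contains code 893/1024
  'b': [0/1 + 1/1*7/8, 0/1 + 1/1*1/1) = [7/8, 1/1)
  emit 'e', narrow to [1/2, 7/8)
Step 2: interval [1/2, 7/8), width = 7/8 - 1/2 = 3/8
  'f': [1/2 + 3/8*0/1, 1/2 + 3/8*1/2) = [1/2, 11/16)
  'e': [1/2 + 3/8*1/2, 1/2 + 3/8*7/8) = [11/16, 53/64)
  'b': [1/2 + 3/8*7/8, 1/2 + 3/8*1/1) = [53/64, 7/8) <- contains code 893/1024
  emit 'b', narrow to [53/64, 7/8)
Step 3: interval [53/64, 7/8), width = 7/8 - 53/64 = 3/64
  'f': [53/64 + 3/64*0/1, 53/64 + 3/64*1/2) = [53/64, 109/128)
  'e': [53/64 + 3/64*1/2, 53/64 + 3/64*7/8) = [109/128, 445/512)
  'b': [53/64 + 3/64*7/8, 53/64 + 3/64*1/1) = [445/512, 7/8) <- contains code 893/1024
  emit 'b', narrow to [445/512, 7/8)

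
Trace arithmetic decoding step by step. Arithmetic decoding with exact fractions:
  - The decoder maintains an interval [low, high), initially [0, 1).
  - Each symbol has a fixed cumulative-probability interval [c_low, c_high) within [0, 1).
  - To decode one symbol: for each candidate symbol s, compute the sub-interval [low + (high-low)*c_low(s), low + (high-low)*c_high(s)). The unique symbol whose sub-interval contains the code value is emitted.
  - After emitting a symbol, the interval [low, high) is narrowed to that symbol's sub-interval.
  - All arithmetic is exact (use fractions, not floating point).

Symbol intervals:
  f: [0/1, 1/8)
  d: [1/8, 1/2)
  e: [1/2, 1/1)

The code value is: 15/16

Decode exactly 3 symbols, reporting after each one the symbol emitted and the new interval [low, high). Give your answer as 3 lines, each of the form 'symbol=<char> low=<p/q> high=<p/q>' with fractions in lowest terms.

Step 1: interval [0/1, 1/1), width = 1/1 - 0/1 = 1/1
  'f': [0/1 + 1/1*0/1, 0/1 + 1/1*1/8) = [0/1, 1/8)
  'd': [0/1 + 1/1*1/8, 0/1 + 1/1*1/2) = [1/8, 1/2)
  'e': [0/1 + 1/1*1/2, 0/1 + 1/1*1/1) = [1/2, 1/1) <- contains code 15/16
  emit 'e', narrow to [1/2, 1/1)
Step 2: interval [1/2, 1/1), width = 1/1 - 1/2 = 1/2
  'f': [1/2 + 1/2*0/1, 1/2 + 1/2*1/8) = [1/2, 9/16)
  'd': [1/2 + 1/2*1/8, 1/2 + 1/2*1/2) = [9/16, 3/4)
  'e': [1/2 + 1/2*1/2, 1/2 + 1/2*1/1) = [3/4, 1/1) <- contains code 15/16
  emit 'e', narrow to [3/4, 1/1)
Step 3: interval [3/4, 1/1), width = 1/1 - 3/4 = 1/4
  'f': [3/4 + 1/4*0/1, 3/4 + 1/4*1/8) = [3/4, 25/32)
  'd': [3/4 + 1/4*1/8, 3/4 + 1/4*1/2) = [25/32, 7/8)
  'e': [3/4 + 1/4*1/2, 3/4 + 1/4*1/1) = [7/8, 1/1) <- contains code 15/16
  emit 'e', narrow to [7/8, 1/1)

Answer: symbol=e low=1/2 high=1/1
symbol=e low=3/4 high=1/1
symbol=e low=7/8 high=1/1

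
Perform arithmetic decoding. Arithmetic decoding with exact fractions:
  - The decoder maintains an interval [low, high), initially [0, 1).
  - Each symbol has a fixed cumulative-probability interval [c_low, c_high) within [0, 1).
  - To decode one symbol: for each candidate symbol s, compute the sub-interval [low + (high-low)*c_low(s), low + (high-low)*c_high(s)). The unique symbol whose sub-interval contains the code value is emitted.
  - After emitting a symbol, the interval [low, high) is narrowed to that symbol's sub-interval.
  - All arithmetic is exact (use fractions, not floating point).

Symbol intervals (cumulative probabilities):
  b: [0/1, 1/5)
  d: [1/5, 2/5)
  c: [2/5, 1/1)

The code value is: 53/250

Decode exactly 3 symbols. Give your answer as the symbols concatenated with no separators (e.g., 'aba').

Step 1: interval [0/1, 1/1), width = 1/1 - 0/1 = 1/1
  'b': [0/1 + 1/1*0/1, 0/1 + 1/1*1/5) = [0/1, 1/5)
  'd': [0/1 + 1/1*1/5, 0/1 + 1/1*2/5) = [1/5, 2/5) <- contains code 53/250
  'c': [0/1 + 1/1*2/5, 0/1 + 1/1*1/1) = [2/5, 1/1)
  emit 'd', narrow to [1/5, 2/5)
Step 2: interval [1/5, 2/5), width = 2/5 - 1/5 = 1/5
  'b': [1/5 + 1/5*0/1, 1/5 + 1/5*1/5) = [1/5, 6/25) <- contains code 53/250
  'd': [1/5 + 1/5*1/5, 1/5 + 1/5*2/5) = [6/25, 7/25)
  'c': [1/5 + 1/5*2/5, 1/5 + 1/5*1/1) = [7/25, 2/5)
  emit 'b', narrow to [1/5, 6/25)
Step 3: interval [1/5, 6/25), width = 6/25 - 1/5 = 1/25
  'b': [1/5 + 1/25*0/1, 1/5 + 1/25*1/5) = [1/5, 26/125)
  'd': [1/5 + 1/25*1/5, 1/5 + 1/25*2/5) = [26/125, 27/125) <- contains code 53/250
  'c': [1/5 + 1/25*2/5, 1/5 + 1/25*1/1) = [27/125, 6/25)
  emit 'd', narrow to [26/125, 27/125)

Answer: dbd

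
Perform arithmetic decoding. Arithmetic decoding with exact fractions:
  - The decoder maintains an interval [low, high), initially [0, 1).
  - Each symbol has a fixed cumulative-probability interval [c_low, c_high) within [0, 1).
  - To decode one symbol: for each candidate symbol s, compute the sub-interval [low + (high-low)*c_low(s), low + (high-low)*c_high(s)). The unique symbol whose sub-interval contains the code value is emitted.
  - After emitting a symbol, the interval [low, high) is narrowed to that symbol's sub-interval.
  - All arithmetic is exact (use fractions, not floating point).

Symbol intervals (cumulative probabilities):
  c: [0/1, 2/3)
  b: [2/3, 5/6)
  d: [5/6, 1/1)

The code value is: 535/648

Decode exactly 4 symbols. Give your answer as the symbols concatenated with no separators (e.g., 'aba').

Answer: bdbc

Derivation:
Step 1: interval [0/1, 1/1), width = 1/1 - 0/1 = 1/1
  'c': [0/1 + 1/1*0/1, 0/1 + 1/1*2/3) = [0/1, 2/3)
  'b': [0/1 + 1/1*2/3, 0/1 + 1/1*5/6) = [2/3, 5/6) <- contains code 535/648
  'd': [0/1 + 1/1*5/6, 0/1 + 1/1*1/1) = [5/6, 1/1)
  emit 'b', narrow to [2/3, 5/6)
Step 2: interval [2/3, 5/6), width = 5/6 - 2/3 = 1/6
  'c': [2/3 + 1/6*0/1, 2/3 + 1/6*2/3) = [2/3, 7/9)
  'b': [2/3 + 1/6*2/3, 2/3 + 1/6*5/6) = [7/9, 29/36)
  'd': [2/3 + 1/6*5/6, 2/3 + 1/6*1/1) = [29/36, 5/6) <- contains code 535/648
  emit 'd', narrow to [29/36, 5/6)
Step 3: interval [29/36, 5/6), width = 5/6 - 29/36 = 1/36
  'c': [29/36 + 1/36*0/1, 29/36 + 1/36*2/3) = [29/36, 89/108)
  'b': [29/36 + 1/36*2/3, 29/36 + 1/36*5/6) = [89/108, 179/216) <- contains code 535/648
  'd': [29/36 + 1/36*5/6, 29/36 + 1/36*1/1) = [179/216, 5/6)
  emit 'b', narrow to [89/108, 179/216)
Step 4: interval [89/108, 179/216), width = 179/216 - 89/108 = 1/216
  'c': [89/108 + 1/216*0/1, 89/108 + 1/216*2/3) = [89/108, 67/81) <- contains code 535/648
  'b': [89/108 + 1/216*2/3, 89/108 + 1/216*5/6) = [67/81, 1073/1296)
  'd': [89/108 + 1/216*5/6, 89/108 + 1/216*1/1) = [1073/1296, 179/216)
  emit 'c', narrow to [89/108, 67/81)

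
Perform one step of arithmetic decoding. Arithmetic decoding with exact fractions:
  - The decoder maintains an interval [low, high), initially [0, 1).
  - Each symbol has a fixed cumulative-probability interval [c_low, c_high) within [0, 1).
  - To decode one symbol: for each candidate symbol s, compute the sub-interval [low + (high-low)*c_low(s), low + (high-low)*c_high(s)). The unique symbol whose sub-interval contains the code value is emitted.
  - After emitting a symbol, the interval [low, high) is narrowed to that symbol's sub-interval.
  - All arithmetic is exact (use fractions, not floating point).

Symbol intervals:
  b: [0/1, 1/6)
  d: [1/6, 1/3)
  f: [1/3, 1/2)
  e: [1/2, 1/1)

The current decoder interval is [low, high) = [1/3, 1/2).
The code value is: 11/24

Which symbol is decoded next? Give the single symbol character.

Answer: e

Derivation:
Interval width = high − low = 1/2 − 1/3 = 1/6
Scaled code = (code − low) / width = (11/24 − 1/3) / 1/6 = 3/4
  b: [0/1, 1/6) 
  d: [1/6, 1/3) 
  f: [1/3, 1/2) 
  e: [1/2, 1/1) ← scaled code falls here ✓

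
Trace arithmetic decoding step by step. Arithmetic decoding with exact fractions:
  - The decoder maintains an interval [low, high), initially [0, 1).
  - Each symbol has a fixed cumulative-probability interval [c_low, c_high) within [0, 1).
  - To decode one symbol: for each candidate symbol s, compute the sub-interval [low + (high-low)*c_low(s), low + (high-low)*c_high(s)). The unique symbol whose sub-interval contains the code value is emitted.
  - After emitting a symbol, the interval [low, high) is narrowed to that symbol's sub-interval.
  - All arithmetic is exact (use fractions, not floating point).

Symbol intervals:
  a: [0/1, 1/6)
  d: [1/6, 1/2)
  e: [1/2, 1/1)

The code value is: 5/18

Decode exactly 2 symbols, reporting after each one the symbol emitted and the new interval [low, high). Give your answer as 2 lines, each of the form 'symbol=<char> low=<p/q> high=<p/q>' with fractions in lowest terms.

Answer: symbol=d low=1/6 high=1/2
symbol=d low=2/9 high=1/3

Derivation:
Step 1: interval [0/1, 1/1), width = 1/1 - 0/1 = 1/1
  'a': [0/1 + 1/1*0/1, 0/1 + 1/1*1/6) = [0/1, 1/6)
  'd': [0/1 + 1/1*1/6, 0/1 + 1/1*1/2) = [1/6, 1/2) <- contains code 5/18
  'e': [0/1 + 1/1*1/2, 0/1 + 1/1*1/1) = [1/2, 1/1)
  emit 'd', narrow to [1/6, 1/2)
Step 2: interval [1/6, 1/2), width = 1/2 - 1/6 = 1/3
  'a': [1/6 + 1/3*0/1, 1/6 + 1/3*1/6) = [1/6, 2/9)
  'd': [1/6 + 1/3*1/6, 1/6 + 1/3*1/2) = [2/9, 1/3) <- contains code 5/18
  'e': [1/6 + 1/3*1/2, 1/6 + 1/3*1/1) = [1/3, 1/2)
  emit 'd', narrow to [2/9, 1/3)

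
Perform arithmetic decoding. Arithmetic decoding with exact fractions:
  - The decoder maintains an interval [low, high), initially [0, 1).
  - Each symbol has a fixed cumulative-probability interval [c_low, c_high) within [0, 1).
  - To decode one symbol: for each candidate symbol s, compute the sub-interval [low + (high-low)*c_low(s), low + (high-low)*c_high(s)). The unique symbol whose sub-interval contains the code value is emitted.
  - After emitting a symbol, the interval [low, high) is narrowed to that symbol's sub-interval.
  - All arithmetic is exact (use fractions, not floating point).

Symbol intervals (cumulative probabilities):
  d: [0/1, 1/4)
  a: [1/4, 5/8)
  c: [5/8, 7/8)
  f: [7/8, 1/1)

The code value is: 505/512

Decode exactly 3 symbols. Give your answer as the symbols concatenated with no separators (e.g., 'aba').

Answer: ffd

Derivation:
Step 1: interval [0/1, 1/1), width = 1/1 - 0/1 = 1/1
  'd': [0/1 + 1/1*0/1, 0/1 + 1/1*1/4) = [0/1, 1/4)
  'a': [0/1 + 1/1*1/4, 0/1 + 1/1*5/8) = [1/4, 5/8)
  'c': [0/1 + 1/1*5/8, 0/1 + 1/1*7/8) = [5/8, 7/8)
  'f': [0/1 + 1/1*7/8, 0/1 + 1/1*1/1) = [7/8, 1/1) <- contains code 505/512
  emit 'f', narrow to [7/8, 1/1)
Step 2: interval [7/8, 1/1), width = 1/1 - 7/8 = 1/8
  'd': [7/8 + 1/8*0/1, 7/8 + 1/8*1/4) = [7/8, 29/32)
  'a': [7/8 + 1/8*1/4, 7/8 + 1/8*5/8) = [29/32, 61/64)
  'c': [7/8 + 1/8*5/8, 7/8 + 1/8*7/8) = [61/64, 63/64)
  'f': [7/8 + 1/8*7/8, 7/8 + 1/8*1/1) = [63/64, 1/1) <- contains code 505/512
  emit 'f', narrow to [63/64, 1/1)
Step 3: interval [63/64, 1/1), width = 1/1 - 63/64 = 1/64
  'd': [63/64 + 1/64*0/1, 63/64 + 1/64*1/4) = [63/64, 253/256) <- contains code 505/512
  'a': [63/64 + 1/64*1/4, 63/64 + 1/64*5/8) = [253/256, 509/512)
  'c': [63/64 + 1/64*5/8, 63/64 + 1/64*7/8) = [509/512, 511/512)
  'f': [63/64 + 1/64*7/8, 63/64 + 1/64*1/1) = [511/512, 1/1)
  emit 'd', narrow to [63/64, 253/256)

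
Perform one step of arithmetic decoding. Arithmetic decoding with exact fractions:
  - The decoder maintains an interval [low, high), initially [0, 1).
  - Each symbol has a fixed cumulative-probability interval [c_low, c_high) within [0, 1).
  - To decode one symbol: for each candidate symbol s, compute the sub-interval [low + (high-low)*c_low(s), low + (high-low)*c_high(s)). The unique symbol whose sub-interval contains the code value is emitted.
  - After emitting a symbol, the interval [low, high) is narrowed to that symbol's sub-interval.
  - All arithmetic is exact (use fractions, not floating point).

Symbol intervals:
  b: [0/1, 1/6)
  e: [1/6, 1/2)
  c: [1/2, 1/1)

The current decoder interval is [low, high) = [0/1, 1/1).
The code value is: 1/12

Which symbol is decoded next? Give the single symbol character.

Answer: b

Derivation:
Interval width = high − low = 1/1 − 0/1 = 1/1
Scaled code = (code − low) / width = (1/12 − 0/1) / 1/1 = 1/12
  b: [0/1, 1/6) ← scaled code falls here ✓
  e: [1/6, 1/2) 
  c: [1/2, 1/1) 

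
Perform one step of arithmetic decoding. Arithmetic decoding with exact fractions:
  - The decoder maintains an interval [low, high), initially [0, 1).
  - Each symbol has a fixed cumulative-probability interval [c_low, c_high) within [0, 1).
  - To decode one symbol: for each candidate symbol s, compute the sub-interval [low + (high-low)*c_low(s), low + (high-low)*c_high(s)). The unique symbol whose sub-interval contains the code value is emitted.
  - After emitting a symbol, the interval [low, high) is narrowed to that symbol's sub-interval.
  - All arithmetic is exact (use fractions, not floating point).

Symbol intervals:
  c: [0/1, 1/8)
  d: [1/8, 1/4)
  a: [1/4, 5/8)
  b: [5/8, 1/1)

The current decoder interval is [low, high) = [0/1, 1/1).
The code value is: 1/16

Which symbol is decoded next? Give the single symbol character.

Interval width = high − low = 1/1 − 0/1 = 1/1
Scaled code = (code − low) / width = (1/16 − 0/1) / 1/1 = 1/16
  c: [0/1, 1/8) ← scaled code falls here ✓
  d: [1/8, 1/4) 
  a: [1/4, 5/8) 
  b: [5/8, 1/1) 

Answer: c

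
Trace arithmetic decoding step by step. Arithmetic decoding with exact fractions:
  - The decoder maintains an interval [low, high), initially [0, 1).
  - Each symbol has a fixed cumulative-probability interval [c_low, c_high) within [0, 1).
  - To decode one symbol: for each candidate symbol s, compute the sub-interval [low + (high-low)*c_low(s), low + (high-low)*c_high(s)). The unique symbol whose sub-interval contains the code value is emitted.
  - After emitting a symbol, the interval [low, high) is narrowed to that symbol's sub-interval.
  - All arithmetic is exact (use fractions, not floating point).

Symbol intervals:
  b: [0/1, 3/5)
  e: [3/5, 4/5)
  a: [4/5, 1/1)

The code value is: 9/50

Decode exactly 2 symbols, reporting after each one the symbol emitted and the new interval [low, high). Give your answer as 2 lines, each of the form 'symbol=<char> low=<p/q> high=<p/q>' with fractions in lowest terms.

Step 1: interval [0/1, 1/1), width = 1/1 - 0/1 = 1/1
  'b': [0/1 + 1/1*0/1, 0/1 + 1/1*3/5) = [0/1, 3/5) <- contains code 9/50
  'e': [0/1 + 1/1*3/5, 0/1 + 1/1*4/5) = [3/5, 4/5)
  'a': [0/1 + 1/1*4/5, 0/1 + 1/1*1/1) = [4/5, 1/1)
  emit 'b', narrow to [0/1, 3/5)
Step 2: interval [0/1, 3/5), width = 3/5 - 0/1 = 3/5
  'b': [0/1 + 3/5*0/1, 0/1 + 3/5*3/5) = [0/1, 9/25) <- contains code 9/50
  'e': [0/1 + 3/5*3/5, 0/1 + 3/5*4/5) = [9/25, 12/25)
  'a': [0/1 + 3/5*4/5, 0/1 + 3/5*1/1) = [12/25, 3/5)
  emit 'b', narrow to [0/1, 9/25)

Answer: symbol=b low=0/1 high=3/5
symbol=b low=0/1 high=9/25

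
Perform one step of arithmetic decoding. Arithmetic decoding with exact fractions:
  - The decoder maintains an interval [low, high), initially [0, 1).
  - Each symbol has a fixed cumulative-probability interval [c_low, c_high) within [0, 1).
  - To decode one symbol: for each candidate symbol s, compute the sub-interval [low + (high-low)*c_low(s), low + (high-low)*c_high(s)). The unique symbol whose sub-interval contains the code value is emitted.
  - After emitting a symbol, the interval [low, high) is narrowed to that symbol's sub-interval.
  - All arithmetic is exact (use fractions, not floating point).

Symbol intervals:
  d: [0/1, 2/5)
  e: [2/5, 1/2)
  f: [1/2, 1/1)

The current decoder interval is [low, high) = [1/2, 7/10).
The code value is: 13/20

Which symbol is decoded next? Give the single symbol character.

Answer: f

Derivation:
Interval width = high − low = 7/10 − 1/2 = 1/5
Scaled code = (code − low) / width = (13/20 − 1/2) / 1/5 = 3/4
  d: [0/1, 2/5) 
  e: [2/5, 1/2) 
  f: [1/2, 1/1) ← scaled code falls here ✓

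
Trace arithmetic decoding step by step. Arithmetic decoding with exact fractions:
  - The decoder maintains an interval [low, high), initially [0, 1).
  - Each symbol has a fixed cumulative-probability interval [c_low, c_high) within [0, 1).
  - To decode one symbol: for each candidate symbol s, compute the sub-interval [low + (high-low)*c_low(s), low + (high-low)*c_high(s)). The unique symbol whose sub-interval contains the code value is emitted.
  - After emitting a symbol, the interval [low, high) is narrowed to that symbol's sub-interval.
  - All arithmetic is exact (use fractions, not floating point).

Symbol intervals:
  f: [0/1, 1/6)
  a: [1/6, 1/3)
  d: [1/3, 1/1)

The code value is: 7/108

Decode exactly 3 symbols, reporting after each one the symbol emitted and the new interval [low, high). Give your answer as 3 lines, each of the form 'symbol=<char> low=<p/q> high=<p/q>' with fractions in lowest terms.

Answer: symbol=f low=0/1 high=1/6
symbol=d low=1/18 high=1/6
symbol=f low=1/18 high=2/27

Derivation:
Step 1: interval [0/1, 1/1), width = 1/1 - 0/1 = 1/1
  'f': [0/1 + 1/1*0/1, 0/1 + 1/1*1/6) = [0/1, 1/6) <- contains code 7/108
  'a': [0/1 + 1/1*1/6, 0/1 + 1/1*1/3) = [1/6, 1/3)
  'd': [0/1 + 1/1*1/3, 0/1 + 1/1*1/1) = [1/3, 1/1)
  emit 'f', narrow to [0/1, 1/6)
Step 2: interval [0/1, 1/6), width = 1/6 - 0/1 = 1/6
  'f': [0/1 + 1/6*0/1, 0/1 + 1/6*1/6) = [0/1, 1/36)
  'a': [0/1 + 1/6*1/6, 0/1 + 1/6*1/3) = [1/36, 1/18)
  'd': [0/1 + 1/6*1/3, 0/1 + 1/6*1/1) = [1/18, 1/6) <- contains code 7/108
  emit 'd', narrow to [1/18, 1/6)
Step 3: interval [1/18, 1/6), width = 1/6 - 1/18 = 1/9
  'f': [1/18 + 1/9*0/1, 1/18 + 1/9*1/6) = [1/18, 2/27) <- contains code 7/108
  'a': [1/18 + 1/9*1/6, 1/18 + 1/9*1/3) = [2/27, 5/54)
  'd': [1/18 + 1/9*1/3, 1/18 + 1/9*1/1) = [5/54, 1/6)
  emit 'f', narrow to [1/18, 2/27)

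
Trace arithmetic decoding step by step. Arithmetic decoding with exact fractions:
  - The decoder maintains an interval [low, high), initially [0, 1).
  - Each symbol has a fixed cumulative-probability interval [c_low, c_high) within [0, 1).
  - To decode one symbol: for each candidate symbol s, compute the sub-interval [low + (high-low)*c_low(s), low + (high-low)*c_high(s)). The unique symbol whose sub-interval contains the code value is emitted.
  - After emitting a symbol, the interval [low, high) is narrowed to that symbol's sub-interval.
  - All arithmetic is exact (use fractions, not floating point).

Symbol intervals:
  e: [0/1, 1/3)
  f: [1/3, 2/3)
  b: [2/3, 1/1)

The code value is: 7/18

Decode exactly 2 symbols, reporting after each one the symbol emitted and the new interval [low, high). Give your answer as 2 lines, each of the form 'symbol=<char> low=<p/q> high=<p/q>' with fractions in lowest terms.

Answer: symbol=f low=1/3 high=2/3
symbol=e low=1/3 high=4/9

Derivation:
Step 1: interval [0/1, 1/1), width = 1/1 - 0/1 = 1/1
  'e': [0/1 + 1/1*0/1, 0/1 + 1/1*1/3) = [0/1, 1/3)
  'f': [0/1 + 1/1*1/3, 0/1 + 1/1*2/3) = [1/3, 2/3) <- contains code 7/18
  'b': [0/1 + 1/1*2/3, 0/1 + 1/1*1/1) = [2/3, 1/1)
  emit 'f', narrow to [1/3, 2/3)
Step 2: interval [1/3, 2/3), width = 2/3 - 1/3 = 1/3
  'e': [1/3 + 1/3*0/1, 1/3 + 1/3*1/3) = [1/3, 4/9) <- contains code 7/18
  'f': [1/3 + 1/3*1/3, 1/3 + 1/3*2/3) = [4/9, 5/9)
  'b': [1/3 + 1/3*2/3, 1/3 + 1/3*1/1) = [5/9, 2/3)
  emit 'e', narrow to [1/3, 4/9)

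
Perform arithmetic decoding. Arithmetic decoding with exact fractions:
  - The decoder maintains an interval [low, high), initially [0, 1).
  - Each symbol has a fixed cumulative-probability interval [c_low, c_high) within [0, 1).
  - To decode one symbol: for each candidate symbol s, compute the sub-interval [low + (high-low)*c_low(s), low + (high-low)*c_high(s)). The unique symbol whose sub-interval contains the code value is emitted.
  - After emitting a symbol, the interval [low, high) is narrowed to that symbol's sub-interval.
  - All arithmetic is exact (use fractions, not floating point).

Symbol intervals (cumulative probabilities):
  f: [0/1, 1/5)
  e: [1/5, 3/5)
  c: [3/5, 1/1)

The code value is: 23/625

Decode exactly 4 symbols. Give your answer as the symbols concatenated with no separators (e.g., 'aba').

Answer: ffcc

Derivation:
Step 1: interval [0/1, 1/1), width = 1/1 - 0/1 = 1/1
  'f': [0/1 + 1/1*0/1, 0/1 + 1/1*1/5) = [0/1, 1/5) <- contains code 23/625
  'e': [0/1 + 1/1*1/5, 0/1 + 1/1*3/5) = [1/5, 3/5)
  'c': [0/1 + 1/1*3/5, 0/1 + 1/1*1/1) = [3/5, 1/1)
  emit 'f', narrow to [0/1, 1/5)
Step 2: interval [0/1, 1/5), width = 1/5 - 0/1 = 1/5
  'f': [0/1 + 1/5*0/1, 0/1 + 1/5*1/5) = [0/1, 1/25) <- contains code 23/625
  'e': [0/1 + 1/5*1/5, 0/1 + 1/5*3/5) = [1/25, 3/25)
  'c': [0/1 + 1/5*3/5, 0/1 + 1/5*1/1) = [3/25, 1/5)
  emit 'f', narrow to [0/1, 1/25)
Step 3: interval [0/1, 1/25), width = 1/25 - 0/1 = 1/25
  'f': [0/1 + 1/25*0/1, 0/1 + 1/25*1/5) = [0/1, 1/125)
  'e': [0/1 + 1/25*1/5, 0/1 + 1/25*3/5) = [1/125, 3/125)
  'c': [0/1 + 1/25*3/5, 0/1 + 1/25*1/1) = [3/125, 1/25) <- contains code 23/625
  emit 'c', narrow to [3/125, 1/25)
Step 4: interval [3/125, 1/25), width = 1/25 - 3/125 = 2/125
  'f': [3/125 + 2/125*0/1, 3/125 + 2/125*1/5) = [3/125, 17/625)
  'e': [3/125 + 2/125*1/5, 3/125 + 2/125*3/5) = [17/625, 21/625)
  'c': [3/125 + 2/125*3/5, 3/125 + 2/125*1/1) = [21/625, 1/25) <- contains code 23/625
  emit 'c', narrow to [21/625, 1/25)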